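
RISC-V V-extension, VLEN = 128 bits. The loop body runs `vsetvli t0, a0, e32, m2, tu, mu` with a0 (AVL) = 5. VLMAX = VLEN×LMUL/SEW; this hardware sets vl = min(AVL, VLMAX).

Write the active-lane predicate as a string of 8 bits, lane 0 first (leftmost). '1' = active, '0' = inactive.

predicate = 11111000

VLMAX = VLEN×LMUL/SEW = 128×2/32 = 8
AVL=5 ≤ VLMAX=8, so vl = 5
bits (lane 0 leftmost): 11111000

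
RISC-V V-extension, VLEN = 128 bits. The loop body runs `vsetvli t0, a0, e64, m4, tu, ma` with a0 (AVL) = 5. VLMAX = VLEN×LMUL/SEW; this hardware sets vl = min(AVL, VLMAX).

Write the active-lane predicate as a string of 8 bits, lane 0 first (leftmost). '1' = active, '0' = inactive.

VLMAX = (128 × 4) / 64 = 8 lanes
vl ← min(5, 8) = 5
bits (lane 0 leftmost): 11111000

predicate = 11111000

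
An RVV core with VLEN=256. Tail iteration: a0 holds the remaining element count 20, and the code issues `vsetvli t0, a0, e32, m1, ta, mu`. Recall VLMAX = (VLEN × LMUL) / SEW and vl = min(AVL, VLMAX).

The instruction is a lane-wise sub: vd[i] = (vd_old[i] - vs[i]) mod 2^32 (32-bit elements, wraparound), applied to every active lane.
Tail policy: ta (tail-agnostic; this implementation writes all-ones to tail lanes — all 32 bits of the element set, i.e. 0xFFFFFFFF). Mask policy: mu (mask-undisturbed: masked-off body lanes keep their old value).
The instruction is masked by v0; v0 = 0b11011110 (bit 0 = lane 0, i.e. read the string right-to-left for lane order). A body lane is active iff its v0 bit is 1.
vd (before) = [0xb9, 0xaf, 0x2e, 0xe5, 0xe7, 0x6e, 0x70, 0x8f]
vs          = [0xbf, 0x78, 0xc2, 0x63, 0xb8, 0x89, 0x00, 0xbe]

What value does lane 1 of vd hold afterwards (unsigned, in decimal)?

VLMAX = (256 × 1) / 32 = 8 lanes
vl ← min(20, 8) = 8
vd[0] mask-off/keep -> 0xb9
vd[1] sub(0xaf,0x78) -> 0x37
vd[2] sub(0x2e,0xc2) -> 0xffffff6c
vd[3] sub(0xe5,0x63) -> 0x82
vd[4] sub(0xe7,0xb8) -> 0x2f
vd[5] mask-off/keep -> 0x6e
vd[6] sub(0x70,0x00) -> 0x70
vd[7] sub(0x8f,0xbe) -> 0xffffffd1

vd[1] = 55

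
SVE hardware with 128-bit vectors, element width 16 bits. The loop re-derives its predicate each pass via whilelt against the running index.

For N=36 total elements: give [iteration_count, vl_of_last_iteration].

[iterations, last_vl] = [5, 4]

128-bit reg / 16-bit elem → 8 lanes
N=36: ⌈36/8⌉ = 5 iters; last vl = 36 − 4×8 = 4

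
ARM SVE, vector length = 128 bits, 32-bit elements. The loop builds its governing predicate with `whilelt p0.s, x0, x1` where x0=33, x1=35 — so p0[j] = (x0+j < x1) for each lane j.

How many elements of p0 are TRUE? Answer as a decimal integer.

vl = 2

128-bit reg / 32-bit elem → 4 lanes
p0[j] = (33+j < 35); true for j=0..1 → 2 lanes set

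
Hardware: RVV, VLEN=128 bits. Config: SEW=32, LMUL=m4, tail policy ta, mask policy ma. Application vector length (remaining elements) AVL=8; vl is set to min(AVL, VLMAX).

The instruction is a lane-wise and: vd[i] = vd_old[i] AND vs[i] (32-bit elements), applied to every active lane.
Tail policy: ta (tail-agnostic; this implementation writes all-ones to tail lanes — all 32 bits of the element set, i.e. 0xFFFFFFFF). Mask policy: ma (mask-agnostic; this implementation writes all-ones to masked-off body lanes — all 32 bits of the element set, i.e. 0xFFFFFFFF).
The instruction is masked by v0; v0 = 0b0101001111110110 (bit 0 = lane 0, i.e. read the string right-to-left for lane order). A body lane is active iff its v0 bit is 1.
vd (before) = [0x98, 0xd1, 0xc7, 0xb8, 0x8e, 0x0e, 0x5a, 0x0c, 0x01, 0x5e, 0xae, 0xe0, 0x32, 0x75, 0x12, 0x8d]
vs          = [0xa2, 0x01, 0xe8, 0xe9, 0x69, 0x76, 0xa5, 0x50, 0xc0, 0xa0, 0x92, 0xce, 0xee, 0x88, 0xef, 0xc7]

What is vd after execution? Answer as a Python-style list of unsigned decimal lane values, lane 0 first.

vd = [4294967295, 1, 192, 4294967295, 8, 6, 0, 0, 4294967295, 4294967295, 4294967295, 4294967295, 4294967295, 4294967295, 4294967295, 4294967295]

VLMAX = VLEN×LMUL/SEW = 128×4/32 = 16
vl = min(AVL, VLMAX) = min(8, 16) = 8
  i=0: mask-off/ones → 4294967295
  i=1: and(0xd1,0x01) → 1
  i=2: and(0xc7,0xe8) → 192
  i=3: mask-off/ones → 4294967295
  i=4: and(0x8e,0x69) → 8
  i=5: and(0x0e,0x76) → 6
  i=6: and(0x5a,0xa5) → 0
  i=7: and(0x0c,0x50) → 0
  i=8: tail/ones → 4294967295
  i=9: tail/ones → 4294967295
  i=10: tail/ones → 4294967295
  i=11: tail/ones → 4294967295
  i=12: tail/ones → 4294967295
  i=13: tail/ones → 4294967295
  i=14: tail/ones → 4294967295
  i=15: tail/ones → 4294967295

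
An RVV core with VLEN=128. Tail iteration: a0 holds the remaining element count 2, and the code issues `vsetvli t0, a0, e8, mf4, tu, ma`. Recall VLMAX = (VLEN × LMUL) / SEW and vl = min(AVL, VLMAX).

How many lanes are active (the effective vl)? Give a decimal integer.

VLMAX = VLEN×LMUL/SEW = 128×1/4/8 = 4
vl = min(AVL, VLMAX) = min(2, 4) = 2

vl = 2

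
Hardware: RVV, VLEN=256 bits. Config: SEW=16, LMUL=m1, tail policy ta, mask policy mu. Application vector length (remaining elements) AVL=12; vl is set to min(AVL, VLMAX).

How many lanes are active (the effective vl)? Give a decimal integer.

VLMAX = VLEN×LMUL/SEW = 256×1/16 = 16
vl = min(AVL, VLMAX) = min(12, 16) = 12

vl = 12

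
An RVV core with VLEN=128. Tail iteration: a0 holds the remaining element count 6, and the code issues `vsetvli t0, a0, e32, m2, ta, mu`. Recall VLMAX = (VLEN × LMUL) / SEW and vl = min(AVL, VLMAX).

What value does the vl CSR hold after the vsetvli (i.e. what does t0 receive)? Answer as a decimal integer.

VLMAX = (128 × 2) / 32 = 8 lanes
AVL=6 ≤ VLMAX=8, so vl = 6

vl = 6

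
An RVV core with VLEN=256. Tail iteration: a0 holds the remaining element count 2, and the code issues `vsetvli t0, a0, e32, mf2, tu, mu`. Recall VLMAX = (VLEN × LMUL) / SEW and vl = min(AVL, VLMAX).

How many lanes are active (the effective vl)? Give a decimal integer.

vl = 2

VLMAX = (256 × 1/2) / 32 = 4 lanes
AVL=2 ≤ VLMAX=4, so vl = 2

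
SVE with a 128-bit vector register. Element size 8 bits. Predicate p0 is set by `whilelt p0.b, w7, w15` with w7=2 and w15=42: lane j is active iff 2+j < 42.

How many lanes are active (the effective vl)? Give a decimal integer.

vl = 16

lane count: 128 div 8 = 16
p0[j] = (2+j < 42); true for j=0..15 → 16 lanes set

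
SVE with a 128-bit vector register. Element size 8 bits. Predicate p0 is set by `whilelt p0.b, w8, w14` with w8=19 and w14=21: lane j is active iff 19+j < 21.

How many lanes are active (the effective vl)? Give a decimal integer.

vl = 2

lane count: 128 div 8 = 16
active while 19+j < 21, i.e. j ∈ [0,2) capped at 16 ⇒ 2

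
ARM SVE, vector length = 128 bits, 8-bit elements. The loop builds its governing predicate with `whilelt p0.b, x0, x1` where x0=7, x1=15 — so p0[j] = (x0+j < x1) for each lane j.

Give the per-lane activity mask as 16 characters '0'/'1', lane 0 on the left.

predicate = 1111111100000000

128-bit reg / 8-bit elem → 16 lanes
active while 7+j < 15, i.e. j ∈ [0,8) capped at 16 ⇒ 8
bits (lane 0 leftmost): 1111111100000000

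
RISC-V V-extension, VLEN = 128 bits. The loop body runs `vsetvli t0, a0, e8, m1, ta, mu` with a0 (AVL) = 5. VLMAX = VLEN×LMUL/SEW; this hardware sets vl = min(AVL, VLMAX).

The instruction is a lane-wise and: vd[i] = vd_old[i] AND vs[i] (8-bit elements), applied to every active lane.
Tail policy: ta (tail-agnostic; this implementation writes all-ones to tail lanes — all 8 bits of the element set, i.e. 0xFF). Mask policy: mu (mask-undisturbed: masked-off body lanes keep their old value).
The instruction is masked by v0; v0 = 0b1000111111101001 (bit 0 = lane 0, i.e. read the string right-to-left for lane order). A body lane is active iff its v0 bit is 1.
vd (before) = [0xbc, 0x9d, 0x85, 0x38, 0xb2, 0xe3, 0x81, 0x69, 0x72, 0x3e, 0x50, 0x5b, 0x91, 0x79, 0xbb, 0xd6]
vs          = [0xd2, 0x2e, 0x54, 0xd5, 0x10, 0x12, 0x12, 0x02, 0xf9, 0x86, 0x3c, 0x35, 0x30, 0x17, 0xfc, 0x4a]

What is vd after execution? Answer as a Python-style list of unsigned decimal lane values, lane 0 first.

vd = [144, 157, 133, 16, 178, 255, 255, 255, 255, 255, 255, 255, 255, 255, 255, 255]

VLMAX = (128 × 1) / 8 = 16 lanes
vl ← min(5, 16) = 5
  i=0: and(0xbc,0xd2) → 144
  i=1: mask-off/keep → 157
  i=2: mask-off/keep → 133
  i=3: and(0x38,0xd5) → 16
  i=4: mask-off/keep → 178
  i=5: tail/ones → 255
  i=6: tail/ones → 255
  i=7: tail/ones → 255
  i=8: tail/ones → 255
  i=9: tail/ones → 255
  i=10: tail/ones → 255
  i=11: tail/ones → 255
  i=12: tail/ones → 255
  i=13: tail/ones → 255
  i=14: tail/ones → 255
  i=15: tail/ones → 255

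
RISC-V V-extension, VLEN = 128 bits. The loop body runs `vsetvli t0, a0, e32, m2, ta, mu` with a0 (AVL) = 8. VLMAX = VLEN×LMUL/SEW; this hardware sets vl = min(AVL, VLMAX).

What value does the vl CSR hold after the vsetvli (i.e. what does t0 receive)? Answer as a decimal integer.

VLMAX = VLEN×LMUL/SEW = 128×2/32 = 8
vl ← min(8, 8) = 8

vl = 8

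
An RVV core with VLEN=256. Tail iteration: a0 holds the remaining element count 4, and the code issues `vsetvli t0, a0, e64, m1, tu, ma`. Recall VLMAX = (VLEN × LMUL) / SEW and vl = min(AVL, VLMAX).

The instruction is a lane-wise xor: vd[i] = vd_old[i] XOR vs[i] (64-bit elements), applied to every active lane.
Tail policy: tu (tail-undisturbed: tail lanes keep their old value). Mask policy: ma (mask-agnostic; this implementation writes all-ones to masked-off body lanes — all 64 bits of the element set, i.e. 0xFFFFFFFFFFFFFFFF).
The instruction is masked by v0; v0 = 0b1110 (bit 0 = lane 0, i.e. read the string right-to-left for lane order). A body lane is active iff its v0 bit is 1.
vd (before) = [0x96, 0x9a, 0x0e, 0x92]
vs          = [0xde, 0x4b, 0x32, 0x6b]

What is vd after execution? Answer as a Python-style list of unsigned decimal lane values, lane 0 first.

vd = [18446744073709551615, 209, 60, 249]

lanes per group: 256·1/64 = 4
vl ← min(4, 4) = 4
[0] mask-off/ones = 0xffffffffffffffff
[1] xor(0x9a,0x4b) = 0xd1
[2] xor(0x0e,0x32) = 0x3c
[3] xor(0x92,0x6b) = 0xf9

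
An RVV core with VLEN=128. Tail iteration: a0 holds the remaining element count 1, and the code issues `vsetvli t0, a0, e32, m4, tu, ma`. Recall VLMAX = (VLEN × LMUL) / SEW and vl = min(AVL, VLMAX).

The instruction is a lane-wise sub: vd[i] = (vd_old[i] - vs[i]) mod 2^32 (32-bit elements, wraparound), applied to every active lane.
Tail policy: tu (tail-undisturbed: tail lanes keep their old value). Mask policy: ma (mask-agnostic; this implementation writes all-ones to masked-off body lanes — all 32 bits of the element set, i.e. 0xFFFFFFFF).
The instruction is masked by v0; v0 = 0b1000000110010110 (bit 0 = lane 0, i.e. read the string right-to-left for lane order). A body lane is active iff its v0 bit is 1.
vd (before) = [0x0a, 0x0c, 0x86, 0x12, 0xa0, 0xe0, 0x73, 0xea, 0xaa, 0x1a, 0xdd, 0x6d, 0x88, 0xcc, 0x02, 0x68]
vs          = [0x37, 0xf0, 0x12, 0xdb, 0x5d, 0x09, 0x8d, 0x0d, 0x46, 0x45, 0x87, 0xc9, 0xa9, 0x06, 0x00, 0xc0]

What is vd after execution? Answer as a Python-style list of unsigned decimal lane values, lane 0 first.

lanes per group: 128·4/32 = 16
AVL=1 ≤ VLMAX=16, so vl = 1
[0] mask-off/ones = 0xffffffff
[1] tail/keep = 0x0c
[2] tail/keep = 0x86
[3] tail/keep = 0x12
[4] tail/keep = 0xa0
[5] tail/keep = 0xe0
[6] tail/keep = 0x73
[7] tail/keep = 0xea
[8] tail/keep = 0xaa
[9] tail/keep = 0x1a
[10] tail/keep = 0xdd
[11] tail/keep = 0x6d
[12] tail/keep = 0x88
[13] tail/keep = 0xcc
[14] tail/keep = 0x02
[15] tail/keep = 0x68

vd = [4294967295, 12, 134, 18, 160, 224, 115, 234, 170, 26, 221, 109, 136, 204, 2, 104]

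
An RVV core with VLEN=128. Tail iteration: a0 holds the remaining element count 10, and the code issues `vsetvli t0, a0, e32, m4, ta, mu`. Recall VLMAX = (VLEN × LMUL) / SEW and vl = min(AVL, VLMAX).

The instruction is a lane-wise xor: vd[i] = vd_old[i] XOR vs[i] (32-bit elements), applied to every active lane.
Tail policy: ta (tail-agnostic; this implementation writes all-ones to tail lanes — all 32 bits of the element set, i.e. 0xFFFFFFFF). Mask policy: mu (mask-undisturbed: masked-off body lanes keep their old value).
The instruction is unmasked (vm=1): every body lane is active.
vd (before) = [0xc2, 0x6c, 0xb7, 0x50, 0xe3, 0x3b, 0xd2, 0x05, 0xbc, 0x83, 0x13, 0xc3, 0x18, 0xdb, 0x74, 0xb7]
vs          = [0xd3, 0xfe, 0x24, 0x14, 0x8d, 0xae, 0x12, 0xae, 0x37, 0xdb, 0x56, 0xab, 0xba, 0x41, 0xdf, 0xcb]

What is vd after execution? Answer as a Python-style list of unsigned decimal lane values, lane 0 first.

vd = [17, 146, 147, 68, 110, 149, 192, 171, 139, 88, 4294967295, 4294967295, 4294967295, 4294967295, 4294967295, 4294967295]

VLMAX = (128 × 4) / 32 = 16 lanes
vl ← min(10, 16) = 10
lane  0: xor(0xc2,0xd3) ⇒ 0x11
lane  1: xor(0x6c,0xfe) ⇒ 0x92
lane  2: xor(0xb7,0x24) ⇒ 0x93
lane  3: xor(0x50,0x14) ⇒ 0x44
lane  4: xor(0xe3,0x8d) ⇒ 0x6e
lane  5: xor(0x3b,0xae) ⇒ 0x95
lane  6: xor(0xd2,0x12) ⇒ 0xc0
lane  7: xor(0x05,0xae) ⇒ 0xab
lane  8: xor(0xbc,0x37) ⇒ 0x8b
lane  9: xor(0x83,0xdb) ⇒ 0x58
lane 10: tail/ones ⇒ 0xffffffff
lane 11: tail/ones ⇒ 0xffffffff
lane 12: tail/ones ⇒ 0xffffffff
lane 13: tail/ones ⇒ 0xffffffff
lane 14: tail/ones ⇒ 0xffffffff
lane 15: tail/ones ⇒ 0xffffffff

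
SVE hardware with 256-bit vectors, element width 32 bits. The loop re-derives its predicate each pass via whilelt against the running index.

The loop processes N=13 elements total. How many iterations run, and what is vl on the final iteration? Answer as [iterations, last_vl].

lane count: 256 div 32 = 8
iterations = ceil(13/8) = 2; final-pass vl = 5

[iterations, last_vl] = [2, 5]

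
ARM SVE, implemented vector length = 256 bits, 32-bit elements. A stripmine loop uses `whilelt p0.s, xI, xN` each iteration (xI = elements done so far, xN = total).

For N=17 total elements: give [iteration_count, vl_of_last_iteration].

[iterations, last_vl] = [3, 1]

lane count: 256 div 32 = 8
iterations = ceil(17/8) = 3; final-pass vl = 1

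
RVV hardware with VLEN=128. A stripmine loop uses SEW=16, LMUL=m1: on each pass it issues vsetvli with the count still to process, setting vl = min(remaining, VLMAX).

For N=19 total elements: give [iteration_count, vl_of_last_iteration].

[iterations, last_vl] = [3, 3]

VLMAX = (128 × 1) / 16 = 8 lanes
iterations = ceil(19/8) = 3; final-pass vl = 3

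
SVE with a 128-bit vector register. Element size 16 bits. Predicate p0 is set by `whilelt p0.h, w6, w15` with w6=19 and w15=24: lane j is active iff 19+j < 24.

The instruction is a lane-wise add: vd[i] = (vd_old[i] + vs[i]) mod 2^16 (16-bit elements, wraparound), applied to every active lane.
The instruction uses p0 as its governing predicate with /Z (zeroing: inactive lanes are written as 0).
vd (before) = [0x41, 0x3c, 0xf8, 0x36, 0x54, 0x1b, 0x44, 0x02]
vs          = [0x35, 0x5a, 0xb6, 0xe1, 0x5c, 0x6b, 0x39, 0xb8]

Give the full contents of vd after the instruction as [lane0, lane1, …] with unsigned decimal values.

lane count: 128 div 16 = 8
p0[j] = (19+j < 24); true for j=0..4 → 5 lanes set
[0] add(0x41,0x35) = 0x76
[1] add(0x3c,0x5a) = 0x96
[2] add(0xf8,0xb6) = 0x1ae
[3] add(0x36,0xe1) = 0x117
[4] add(0x54,0x5c) = 0xb0
[5] tail/zero = 0x00
[6] tail/zero = 0x00
[7] tail/zero = 0x00

vd = [118, 150, 430, 279, 176, 0, 0, 0]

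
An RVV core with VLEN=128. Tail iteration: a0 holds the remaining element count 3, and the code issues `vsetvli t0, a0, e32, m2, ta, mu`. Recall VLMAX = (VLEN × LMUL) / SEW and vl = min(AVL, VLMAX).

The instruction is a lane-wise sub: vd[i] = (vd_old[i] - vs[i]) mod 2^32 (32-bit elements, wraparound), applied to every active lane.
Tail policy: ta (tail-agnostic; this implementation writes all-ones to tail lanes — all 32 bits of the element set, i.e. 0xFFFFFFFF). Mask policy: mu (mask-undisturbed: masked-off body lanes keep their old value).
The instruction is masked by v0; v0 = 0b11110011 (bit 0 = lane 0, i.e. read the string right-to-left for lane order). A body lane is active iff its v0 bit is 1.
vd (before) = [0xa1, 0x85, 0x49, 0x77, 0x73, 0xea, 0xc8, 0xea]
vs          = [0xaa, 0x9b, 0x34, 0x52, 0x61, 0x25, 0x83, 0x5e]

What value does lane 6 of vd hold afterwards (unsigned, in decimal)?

vd[6] = 4294967295

VLMAX = VLEN×LMUL/SEW = 128×2/32 = 8
AVL=3 ≤ VLMAX=8, so vl = 3
lane  0: sub(0xa1,0xaa) ⇒ 0xfffffff7
lane  1: sub(0x85,0x9b) ⇒ 0xffffffea
lane  2: mask-off/keep ⇒ 0x49
lane  3: tail/ones ⇒ 0xffffffff
lane  4: tail/ones ⇒ 0xffffffff
lane  5: tail/ones ⇒ 0xffffffff
lane  6: tail/ones ⇒ 0xffffffff
lane  7: tail/ones ⇒ 0xffffffff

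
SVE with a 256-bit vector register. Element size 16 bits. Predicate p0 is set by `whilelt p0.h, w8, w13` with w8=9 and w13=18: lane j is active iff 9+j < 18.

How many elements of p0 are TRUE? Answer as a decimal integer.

256-bit reg / 16-bit elem → 16 lanes
whilelt: lane j active iff 9+j < 18 → j < 9 → 9 active

vl = 9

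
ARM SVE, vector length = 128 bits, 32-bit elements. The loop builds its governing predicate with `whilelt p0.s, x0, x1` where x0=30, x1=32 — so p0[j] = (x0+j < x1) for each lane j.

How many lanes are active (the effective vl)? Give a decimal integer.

vl = 2

register lanes = 128/32 = 4
whilelt: lane j active iff 30+j < 32 → j < 2 → 2 active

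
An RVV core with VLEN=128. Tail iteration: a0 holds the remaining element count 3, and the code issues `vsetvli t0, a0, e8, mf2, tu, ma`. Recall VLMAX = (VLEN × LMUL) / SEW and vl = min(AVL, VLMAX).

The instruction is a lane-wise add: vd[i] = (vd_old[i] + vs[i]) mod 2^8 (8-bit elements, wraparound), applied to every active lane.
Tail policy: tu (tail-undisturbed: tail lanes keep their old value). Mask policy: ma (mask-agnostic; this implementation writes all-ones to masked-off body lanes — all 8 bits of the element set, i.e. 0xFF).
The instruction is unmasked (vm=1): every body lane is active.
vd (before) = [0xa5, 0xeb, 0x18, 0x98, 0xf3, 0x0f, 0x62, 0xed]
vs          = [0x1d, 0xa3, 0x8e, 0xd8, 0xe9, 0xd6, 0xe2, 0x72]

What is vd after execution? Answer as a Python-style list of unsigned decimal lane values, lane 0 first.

lanes per group: 128·1/2/8 = 8
vl ← min(3, 8) = 3
vd[0] add(0xa5,0x1d) -> 0xc2
vd[1] add(0xeb,0xa3) -> 0x8e
vd[2] add(0x18,0x8e) -> 0xa6
vd[3] tail/keep -> 0x98
vd[4] tail/keep -> 0xf3
vd[5] tail/keep -> 0x0f
vd[6] tail/keep -> 0x62
vd[7] tail/keep -> 0xed

vd = [194, 142, 166, 152, 243, 15, 98, 237]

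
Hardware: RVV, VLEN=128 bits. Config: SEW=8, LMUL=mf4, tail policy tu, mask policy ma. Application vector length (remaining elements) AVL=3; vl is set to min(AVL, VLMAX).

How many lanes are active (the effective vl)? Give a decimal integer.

VLMAX = (128 × 1/4) / 8 = 4 lanes
AVL=3 ≤ VLMAX=4, so vl = 3

vl = 3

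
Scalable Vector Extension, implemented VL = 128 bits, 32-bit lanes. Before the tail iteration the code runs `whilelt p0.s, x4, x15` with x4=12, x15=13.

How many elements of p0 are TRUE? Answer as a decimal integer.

vl = 1

lane count: 128 div 32 = 4
active while 12+j < 13, i.e. j ∈ [0,1) capped at 4 ⇒ 1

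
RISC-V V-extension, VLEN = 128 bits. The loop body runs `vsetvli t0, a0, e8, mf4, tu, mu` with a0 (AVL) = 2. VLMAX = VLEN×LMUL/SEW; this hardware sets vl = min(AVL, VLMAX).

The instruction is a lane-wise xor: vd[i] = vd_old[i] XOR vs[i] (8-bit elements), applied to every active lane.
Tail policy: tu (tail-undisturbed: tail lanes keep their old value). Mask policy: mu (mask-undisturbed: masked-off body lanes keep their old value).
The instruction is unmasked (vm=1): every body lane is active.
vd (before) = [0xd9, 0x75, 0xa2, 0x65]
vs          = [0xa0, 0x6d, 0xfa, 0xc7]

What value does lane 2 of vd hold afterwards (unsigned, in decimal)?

vd[2] = 162

VLMAX = (128 × 1/4) / 8 = 4 lanes
vl ← min(2, 4) = 2
[0] xor(0xd9,0xa0) = 0x79
[1] xor(0x75,0x6d) = 0x18
[2] tail/keep = 0xa2
[3] tail/keep = 0x65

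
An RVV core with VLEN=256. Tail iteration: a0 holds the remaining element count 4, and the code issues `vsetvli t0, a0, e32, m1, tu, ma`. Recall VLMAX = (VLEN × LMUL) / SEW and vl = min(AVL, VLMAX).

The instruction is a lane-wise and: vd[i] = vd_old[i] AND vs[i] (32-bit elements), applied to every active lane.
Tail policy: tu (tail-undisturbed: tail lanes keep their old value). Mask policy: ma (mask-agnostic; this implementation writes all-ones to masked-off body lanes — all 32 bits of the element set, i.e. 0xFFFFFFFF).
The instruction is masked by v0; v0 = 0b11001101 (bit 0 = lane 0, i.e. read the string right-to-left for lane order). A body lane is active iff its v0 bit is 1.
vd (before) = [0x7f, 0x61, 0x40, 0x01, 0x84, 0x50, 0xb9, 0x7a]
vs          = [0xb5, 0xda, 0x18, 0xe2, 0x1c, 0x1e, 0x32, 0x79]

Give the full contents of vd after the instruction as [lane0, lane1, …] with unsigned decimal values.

vd = [53, 4294967295, 0, 0, 132, 80, 185, 122]

VLMAX = (256 × 1) / 32 = 8 lanes
AVL=4 ≤ VLMAX=8, so vl = 4
vd[0] and(0x7f,0xb5) -> 0x35
vd[1] mask-off/ones -> 0xffffffff
vd[2] and(0x40,0x18) -> 0x00
vd[3] and(0x01,0xe2) -> 0x00
vd[4] tail/keep -> 0x84
vd[5] tail/keep -> 0x50
vd[6] tail/keep -> 0xb9
vd[7] tail/keep -> 0x7a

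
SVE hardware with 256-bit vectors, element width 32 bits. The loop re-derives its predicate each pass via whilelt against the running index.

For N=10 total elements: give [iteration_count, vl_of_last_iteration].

lane count: 256 div 32 = 8
10 elements at 8/iter → 2 passes, remainder 2 on the last

[iterations, last_vl] = [2, 2]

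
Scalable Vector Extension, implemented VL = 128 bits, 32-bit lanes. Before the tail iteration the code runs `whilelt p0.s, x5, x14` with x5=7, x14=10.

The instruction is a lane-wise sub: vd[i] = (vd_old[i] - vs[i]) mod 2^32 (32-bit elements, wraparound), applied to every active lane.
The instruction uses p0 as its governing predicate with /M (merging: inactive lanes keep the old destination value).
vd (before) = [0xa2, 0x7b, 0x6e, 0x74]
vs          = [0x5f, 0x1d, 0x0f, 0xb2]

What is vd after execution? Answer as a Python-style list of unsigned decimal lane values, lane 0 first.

vd = [67, 94, 95, 116]

lane count: 128 div 32 = 4
whilelt: lane j active iff 7+j < 10 → j < 3 → 3 active
lane  0: sub(0xa2,0x5f) ⇒ 0x43
lane  1: sub(0x7b,0x1d) ⇒ 0x5e
lane  2: sub(0x6e,0x0f) ⇒ 0x5f
lane  3: tail/keep ⇒ 0x74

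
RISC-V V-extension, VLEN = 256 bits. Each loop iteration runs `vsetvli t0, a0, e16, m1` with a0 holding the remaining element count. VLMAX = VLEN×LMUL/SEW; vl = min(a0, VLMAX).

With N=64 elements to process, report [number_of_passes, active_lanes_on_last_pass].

VLMAX = (256 × 1) / 16 = 16 lanes
N=64: ⌈64/16⌉ = 4 iters; last vl = 64 − 3×16 = 16

[iterations, last_vl] = [4, 16]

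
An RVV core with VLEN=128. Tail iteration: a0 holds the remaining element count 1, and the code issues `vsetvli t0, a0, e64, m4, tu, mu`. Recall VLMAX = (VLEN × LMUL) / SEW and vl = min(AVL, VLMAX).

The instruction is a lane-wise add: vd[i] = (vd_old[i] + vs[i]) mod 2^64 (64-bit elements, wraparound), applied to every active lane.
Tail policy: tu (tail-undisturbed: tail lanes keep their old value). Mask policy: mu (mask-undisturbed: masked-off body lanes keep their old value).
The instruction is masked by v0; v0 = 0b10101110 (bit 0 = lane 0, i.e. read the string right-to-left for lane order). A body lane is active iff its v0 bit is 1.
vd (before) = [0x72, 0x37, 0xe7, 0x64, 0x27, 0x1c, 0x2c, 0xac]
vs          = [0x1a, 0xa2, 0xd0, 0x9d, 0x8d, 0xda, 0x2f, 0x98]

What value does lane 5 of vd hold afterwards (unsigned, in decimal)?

vd[5] = 28

VLMAX = VLEN×LMUL/SEW = 128×4/64 = 8
vl = min(AVL, VLMAX) = min(1, 8) = 1
lane  0: mask-off/keep ⇒ 0x72
lane  1: tail/keep ⇒ 0x37
lane  2: tail/keep ⇒ 0xe7
lane  3: tail/keep ⇒ 0x64
lane  4: tail/keep ⇒ 0x27
lane  5: tail/keep ⇒ 0x1c
lane  6: tail/keep ⇒ 0x2c
lane  7: tail/keep ⇒ 0xac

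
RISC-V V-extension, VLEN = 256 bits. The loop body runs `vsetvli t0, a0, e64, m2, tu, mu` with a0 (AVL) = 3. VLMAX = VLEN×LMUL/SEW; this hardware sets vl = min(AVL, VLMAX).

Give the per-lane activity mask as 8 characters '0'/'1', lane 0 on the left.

predicate = 11100000

VLMAX = VLEN×LMUL/SEW = 256×2/64 = 8
vl ← min(3, 8) = 3
bits (lane 0 leftmost): 11100000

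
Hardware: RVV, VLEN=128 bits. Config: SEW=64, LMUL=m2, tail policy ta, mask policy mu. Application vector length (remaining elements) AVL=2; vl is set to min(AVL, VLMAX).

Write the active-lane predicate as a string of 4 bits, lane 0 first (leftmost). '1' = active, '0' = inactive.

predicate = 1100

VLMAX = VLEN×LMUL/SEW = 128×2/64 = 4
vl ← min(2, 4) = 2
bits (lane 0 leftmost): 1100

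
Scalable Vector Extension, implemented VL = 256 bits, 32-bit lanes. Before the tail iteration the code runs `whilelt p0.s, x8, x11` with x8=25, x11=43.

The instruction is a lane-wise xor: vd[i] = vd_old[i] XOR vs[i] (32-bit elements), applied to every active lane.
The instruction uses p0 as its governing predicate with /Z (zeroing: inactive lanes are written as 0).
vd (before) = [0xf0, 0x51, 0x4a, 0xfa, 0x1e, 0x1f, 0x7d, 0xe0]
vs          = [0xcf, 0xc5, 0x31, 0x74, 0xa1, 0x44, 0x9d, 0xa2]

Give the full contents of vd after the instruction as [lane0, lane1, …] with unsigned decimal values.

lane count: 256 div 32 = 8
p0[j] = (25+j < 43); true for j=0..7 → 8 lanes set
vd[0] xor(0xf0,0xcf) -> 0x3f
vd[1] xor(0x51,0xc5) -> 0x94
vd[2] xor(0x4a,0x31) -> 0x7b
vd[3] xor(0xfa,0x74) -> 0x8e
vd[4] xor(0x1e,0xa1) -> 0xbf
vd[5] xor(0x1f,0x44) -> 0x5b
vd[6] xor(0x7d,0x9d) -> 0xe0
vd[7] xor(0xe0,0xa2) -> 0x42

vd = [63, 148, 123, 142, 191, 91, 224, 66]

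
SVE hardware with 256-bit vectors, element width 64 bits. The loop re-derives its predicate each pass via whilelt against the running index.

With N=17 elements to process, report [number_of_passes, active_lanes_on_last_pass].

[iterations, last_vl] = [5, 1]

register lanes = 256/64 = 4
17 elements at 4/iter → 5 passes, remainder 1 on the last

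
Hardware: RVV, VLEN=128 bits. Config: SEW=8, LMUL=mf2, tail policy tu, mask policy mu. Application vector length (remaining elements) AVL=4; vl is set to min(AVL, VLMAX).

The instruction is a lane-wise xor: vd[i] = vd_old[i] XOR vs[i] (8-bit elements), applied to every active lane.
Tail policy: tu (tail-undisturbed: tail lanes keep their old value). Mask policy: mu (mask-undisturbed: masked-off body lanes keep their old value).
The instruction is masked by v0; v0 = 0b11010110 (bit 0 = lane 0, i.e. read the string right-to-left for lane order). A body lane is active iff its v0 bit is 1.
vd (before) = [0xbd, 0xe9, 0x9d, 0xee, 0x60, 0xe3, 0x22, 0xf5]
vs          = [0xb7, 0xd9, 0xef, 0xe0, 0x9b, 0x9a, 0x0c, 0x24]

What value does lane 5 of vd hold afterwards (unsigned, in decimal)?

VLMAX = (128 × 1/2) / 8 = 8 lanes
AVL=4 ≤ VLMAX=8, so vl = 4
vd[0] mask-off/keep -> 0xbd
vd[1] xor(0xe9,0xd9) -> 0x30
vd[2] xor(0x9d,0xef) -> 0x72
vd[3] mask-off/keep -> 0xee
vd[4] tail/keep -> 0x60
vd[5] tail/keep -> 0xe3
vd[6] tail/keep -> 0x22
vd[7] tail/keep -> 0xf5

vd[5] = 227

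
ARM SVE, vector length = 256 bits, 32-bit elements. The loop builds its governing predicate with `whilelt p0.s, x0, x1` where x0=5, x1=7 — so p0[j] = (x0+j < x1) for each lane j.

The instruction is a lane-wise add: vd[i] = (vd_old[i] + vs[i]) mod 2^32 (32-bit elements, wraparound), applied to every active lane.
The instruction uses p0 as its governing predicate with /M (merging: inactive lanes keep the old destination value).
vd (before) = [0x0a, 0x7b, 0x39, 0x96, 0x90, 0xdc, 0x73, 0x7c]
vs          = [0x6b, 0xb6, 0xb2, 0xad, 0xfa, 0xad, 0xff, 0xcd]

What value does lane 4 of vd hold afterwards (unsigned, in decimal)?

vd[4] = 144

lane count: 256 div 32 = 8
whilelt: lane j active iff 5+j < 7 → j < 2 → 2 active
lane  0: add(0x0a,0x6b) ⇒ 0x75
lane  1: add(0x7b,0xb6) ⇒ 0x131
lane  2: tail/keep ⇒ 0x39
lane  3: tail/keep ⇒ 0x96
lane  4: tail/keep ⇒ 0x90
lane  5: tail/keep ⇒ 0xdc
lane  6: tail/keep ⇒ 0x73
lane  7: tail/keep ⇒ 0x7c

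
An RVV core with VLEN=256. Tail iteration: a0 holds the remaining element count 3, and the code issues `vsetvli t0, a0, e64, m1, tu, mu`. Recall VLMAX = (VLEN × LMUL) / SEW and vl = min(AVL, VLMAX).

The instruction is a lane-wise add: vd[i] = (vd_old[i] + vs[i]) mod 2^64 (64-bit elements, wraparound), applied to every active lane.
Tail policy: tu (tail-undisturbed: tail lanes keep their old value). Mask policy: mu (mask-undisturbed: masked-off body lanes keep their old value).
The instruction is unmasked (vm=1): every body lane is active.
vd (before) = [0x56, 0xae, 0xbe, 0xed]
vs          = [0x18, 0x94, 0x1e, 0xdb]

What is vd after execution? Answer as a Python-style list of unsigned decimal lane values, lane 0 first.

VLMAX = VLEN×LMUL/SEW = 256×1/64 = 4
vl ← min(3, 4) = 3
vd[0] add(0x56,0x18) -> 0x6e
vd[1] add(0xae,0x94) -> 0x142
vd[2] add(0xbe,0x1e) -> 0xdc
vd[3] tail/keep -> 0xed

vd = [110, 322, 220, 237]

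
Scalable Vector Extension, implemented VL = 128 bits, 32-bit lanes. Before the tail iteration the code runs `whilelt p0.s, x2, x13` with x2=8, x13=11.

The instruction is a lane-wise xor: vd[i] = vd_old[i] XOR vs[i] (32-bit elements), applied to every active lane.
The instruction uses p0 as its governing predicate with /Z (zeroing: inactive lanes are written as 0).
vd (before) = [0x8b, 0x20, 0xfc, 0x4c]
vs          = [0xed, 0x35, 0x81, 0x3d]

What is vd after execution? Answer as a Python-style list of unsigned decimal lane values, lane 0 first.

vd = [102, 21, 125, 0]

128-bit reg / 32-bit elem → 4 lanes
whilelt: lane j active iff 8+j < 11 → j < 3 → 3 active
lane  0: xor(0x8b,0xed) ⇒ 0x66
lane  1: xor(0x20,0x35) ⇒ 0x15
lane  2: xor(0xfc,0x81) ⇒ 0x7d
lane  3: tail/zero ⇒ 0x00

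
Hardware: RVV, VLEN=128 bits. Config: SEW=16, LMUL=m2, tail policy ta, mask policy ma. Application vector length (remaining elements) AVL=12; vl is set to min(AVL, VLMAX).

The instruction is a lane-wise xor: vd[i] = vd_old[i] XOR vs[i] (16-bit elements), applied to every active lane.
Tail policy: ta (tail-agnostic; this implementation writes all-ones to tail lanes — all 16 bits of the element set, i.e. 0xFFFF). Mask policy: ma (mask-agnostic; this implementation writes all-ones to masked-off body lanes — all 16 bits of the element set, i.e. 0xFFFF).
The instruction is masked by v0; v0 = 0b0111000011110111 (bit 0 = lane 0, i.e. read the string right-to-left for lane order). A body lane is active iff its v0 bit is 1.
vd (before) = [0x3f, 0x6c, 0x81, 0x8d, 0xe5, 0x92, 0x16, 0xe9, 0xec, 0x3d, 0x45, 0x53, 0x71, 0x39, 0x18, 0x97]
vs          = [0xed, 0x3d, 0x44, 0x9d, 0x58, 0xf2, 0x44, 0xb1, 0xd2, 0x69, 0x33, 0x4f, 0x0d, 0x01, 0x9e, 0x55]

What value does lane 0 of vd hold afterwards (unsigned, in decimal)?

vd[0] = 210

VLMAX = VLEN×LMUL/SEW = 128×2/16 = 16
AVL=12 ≤ VLMAX=16, so vl = 12
lane  0: xor(0x3f,0xed) ⇒ 0xd2
lane  1: xor(0x6c,0x3d) ⇒ 0x51
lane  2: xor(0x81,0x44) ⇒ 0xc5
lane  3: mask-off/ones ⇒ 0xffff
lane  4: xor(0xe5,0x58) ⇒ 0xbd
lane  5: xor(0x92,0xf2) ⇒ 0x60
lane  6: xor(0x16,0x44) ⇒ 0x52
lane  7: xor(0xe9,0xb1) ⇒ 0x58
lane  8: mask-off/ones ⇒ 0xffff
lane  9: mask-off/ones ⇒ 0xffff
lane 10: mask-off/ones ⇒ 0xffff
lane 11: mask-off/ones ⇒ 0xffff
lane 12: tail/ones ⇒ 0xffff
lane 13: tail/ones ⇒ 0xffff
lane 14: tail/ones ⇒ 0xffff
lane 15: tail/ones ⇒ 0xffff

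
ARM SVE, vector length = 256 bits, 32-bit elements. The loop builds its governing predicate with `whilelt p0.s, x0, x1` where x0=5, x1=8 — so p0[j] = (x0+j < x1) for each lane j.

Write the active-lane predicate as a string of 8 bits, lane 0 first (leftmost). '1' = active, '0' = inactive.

predicate = 11100000

register lanes = 256/32 = 8
whilelt: lane j active iff 5+j < 8 → j < 3 → 3 active
bits (lane 0 leftmost): 11100000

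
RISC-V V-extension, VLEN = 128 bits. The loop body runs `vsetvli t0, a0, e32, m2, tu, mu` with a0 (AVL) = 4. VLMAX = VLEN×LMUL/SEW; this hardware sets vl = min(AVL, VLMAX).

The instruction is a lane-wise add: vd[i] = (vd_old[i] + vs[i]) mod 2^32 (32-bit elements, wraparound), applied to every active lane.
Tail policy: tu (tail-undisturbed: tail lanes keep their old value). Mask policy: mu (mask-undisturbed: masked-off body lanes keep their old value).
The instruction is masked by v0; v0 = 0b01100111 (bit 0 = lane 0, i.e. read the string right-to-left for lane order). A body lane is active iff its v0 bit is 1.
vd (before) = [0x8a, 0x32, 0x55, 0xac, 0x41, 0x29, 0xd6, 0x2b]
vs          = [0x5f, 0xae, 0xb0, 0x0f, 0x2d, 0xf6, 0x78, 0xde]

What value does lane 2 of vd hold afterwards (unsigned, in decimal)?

vd[2] = 261

VLMAX = VLEN×LMUL/SEW = 128×2/32 = 8
vl = min(AVL, VLMAX) = min(4, 8) = 4
[0] add(0x8a,0x5f) = 0xe9
[1] add(0x32,0xae) = 0xe0
[2] add(0x55,0xb0) = 0x105
[3] mask-off/keep = 0xac
[4] tail/keep = 0x41
[5] tail/keep = 0x29
[6] tail/keep = 0xd6
[7] tail/keep = 0x2b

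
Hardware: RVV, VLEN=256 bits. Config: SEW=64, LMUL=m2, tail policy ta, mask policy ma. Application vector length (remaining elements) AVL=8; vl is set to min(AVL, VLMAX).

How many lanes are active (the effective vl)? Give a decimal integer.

vl = 8

VLMAX = (256 × 2) / 64 = 8 lanes
AVL=8 ≤ VLMAX=8, so vl = 8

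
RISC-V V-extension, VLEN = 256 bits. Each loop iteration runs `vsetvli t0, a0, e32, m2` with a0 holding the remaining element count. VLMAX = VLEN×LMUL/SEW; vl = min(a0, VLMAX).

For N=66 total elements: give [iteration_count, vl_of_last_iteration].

[iterations, last_vl] = [5, 2]

lanes per group: 256·2/32 = 16
iterations = ceil(66/16) = 5; final-pass vl = 2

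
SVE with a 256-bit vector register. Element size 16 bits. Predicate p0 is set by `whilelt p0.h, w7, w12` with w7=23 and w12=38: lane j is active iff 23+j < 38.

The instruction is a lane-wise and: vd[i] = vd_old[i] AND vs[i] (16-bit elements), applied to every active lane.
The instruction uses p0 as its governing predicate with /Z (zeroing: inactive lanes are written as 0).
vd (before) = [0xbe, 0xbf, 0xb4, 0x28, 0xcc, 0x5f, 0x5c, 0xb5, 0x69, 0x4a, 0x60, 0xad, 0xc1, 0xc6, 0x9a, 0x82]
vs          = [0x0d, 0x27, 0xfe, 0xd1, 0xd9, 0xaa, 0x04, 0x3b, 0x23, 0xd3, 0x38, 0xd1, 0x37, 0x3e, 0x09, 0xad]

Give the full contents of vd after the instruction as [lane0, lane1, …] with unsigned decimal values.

vd = [12, 39, 180, 0, 200, 10, 4, 49, 33, 66, 32, 129, 1, 6, 8, 0]

register lanes = 256/16 = 16
active while 23+j < 38, i.e. j ∈ [0,15) capped at 16 ⇒ 15
lane  0: and(0xbe,0x0d) ⇒ 0x0c
lane  1: and(0xbf,0x27) ⇒ 0x27
lane  2: and(0xb4,0xfe) ⇒ 0xb4
lane  3: and(0x28,0xd1) ⇒ 0x00
lane  4: and(0xcc,0xd9) ⇒ 0xc8
lane  5: and(0x5f,0xaa) ⇒ 0x0a
lane  6: and(0x5c,0x04) ⇒ 0x04
lane  7: and(0xb5,0x3b) ⇒ 0x31
lane  8: and(0x69,0x23) ⇒ 0x21
lane  9: and(0x4a,0xd3) ⇒ 0x42
lane 10: and(0x60,0x38) ⇒ 0x20
lane 11: and(0xad,0xd1) ⇒ 0x81
lane 12: and(0xc1,0x37) ⇒ 0x01
lane 13: and(0xc6,0x3e) ⇒ 0x06
lane 14: and(0x9a,0x09) ⇒ 0x08
lane 15: tail/zero ⇒ 0x00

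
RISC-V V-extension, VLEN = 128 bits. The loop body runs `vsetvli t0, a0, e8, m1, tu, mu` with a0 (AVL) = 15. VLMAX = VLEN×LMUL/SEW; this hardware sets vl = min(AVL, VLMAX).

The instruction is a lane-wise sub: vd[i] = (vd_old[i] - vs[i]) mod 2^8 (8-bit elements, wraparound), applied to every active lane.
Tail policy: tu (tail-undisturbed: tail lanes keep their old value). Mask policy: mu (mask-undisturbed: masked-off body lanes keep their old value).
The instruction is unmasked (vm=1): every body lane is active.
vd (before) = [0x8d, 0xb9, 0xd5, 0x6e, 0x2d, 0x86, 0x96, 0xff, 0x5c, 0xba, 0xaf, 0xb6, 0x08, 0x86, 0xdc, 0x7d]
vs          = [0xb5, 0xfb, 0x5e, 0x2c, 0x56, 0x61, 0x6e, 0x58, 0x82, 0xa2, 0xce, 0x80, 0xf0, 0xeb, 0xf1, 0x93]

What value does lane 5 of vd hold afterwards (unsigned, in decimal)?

VLMAX = (128 × 1) / 8 = 16 lanes
AVL=15 ≤ VLMAX=16, so vl = 15
lane  0: sub(0x8d,0xb5) ⇒ 0xd8
lane  1: sub(0xb9,0xfb) ⇒ 0xbe
lane  2: sub(0xd5,0x5e) ⇒ 0x77
lane  3: sub(0x6e,0x2c) ⇒ 0x42
lane  4: sub(0x2d,0x56) ⇒ 0xd7
lane  5: sub(0x86,0x61) ⇒ 0x25
lane  6: sub(0x96,0x6e) ⇒ 0x28
lane  7: sub(0xff,0x58) ⇒ 0xa7
lane  8: sub(0x5c,0x82) ⇒ 0xda
lane  9: sub(0xba,0xa2) ⇒ 0x18
lane 10: sub(0xaf,0xce) ⇒ 0xe1
lane 11: sub(0xb6,0x80) ⇒ 0x36
lane 12: sub(0x08,0xf0) ⇒ 0x18
lane 13: sub(0x86,0xeb) ⇒ 0x9b
lane 14: sub(0xdc,0xf1) ⇒ 0xeb
lane 15: tail/keep ⇒ 0x7d

vd[5] = 37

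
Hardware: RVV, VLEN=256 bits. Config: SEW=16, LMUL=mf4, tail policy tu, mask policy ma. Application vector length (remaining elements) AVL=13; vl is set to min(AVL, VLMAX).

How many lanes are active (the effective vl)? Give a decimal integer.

lanes per group: 256·1/4/16 = 4
AVL=13 > VLMAX=4, so vl = 4

vl = 4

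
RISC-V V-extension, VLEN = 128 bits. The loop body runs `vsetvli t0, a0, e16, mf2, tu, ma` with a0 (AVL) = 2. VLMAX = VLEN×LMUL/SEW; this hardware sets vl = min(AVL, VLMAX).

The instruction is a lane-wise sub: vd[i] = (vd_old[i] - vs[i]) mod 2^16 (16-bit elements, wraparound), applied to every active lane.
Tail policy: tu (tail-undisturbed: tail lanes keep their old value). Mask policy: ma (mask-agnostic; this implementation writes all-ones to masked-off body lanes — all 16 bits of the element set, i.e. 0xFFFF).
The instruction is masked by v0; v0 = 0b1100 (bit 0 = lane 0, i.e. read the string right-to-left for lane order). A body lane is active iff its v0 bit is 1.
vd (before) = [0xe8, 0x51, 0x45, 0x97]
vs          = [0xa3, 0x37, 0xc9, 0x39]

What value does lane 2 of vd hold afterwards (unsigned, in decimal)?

VLMAX = VLEN×LMUL/SEW = 128×1/2/16 = 4
vl ← min(2, 4) = 2
lane  0: mask-off/ones ⇒ 0xffff
lane  1: mask-off/ones ⇒ 0xffff
lane  2: tail/keep ⇒ 0x45
lane  3: tail/keep ⇒ 0x97

vd[2] = 69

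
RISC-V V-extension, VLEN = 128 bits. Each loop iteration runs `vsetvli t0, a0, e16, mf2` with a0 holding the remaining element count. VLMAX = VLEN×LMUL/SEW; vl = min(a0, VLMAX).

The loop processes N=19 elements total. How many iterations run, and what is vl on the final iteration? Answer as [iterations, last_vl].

VLMAX = (128 × 1/2) / 16 = 4 lanes
N=19: ⌈19/4⌉ = 5 iters; last vl = 19 − 4×4 = 3

[iterations, last_vl] = [5, 3]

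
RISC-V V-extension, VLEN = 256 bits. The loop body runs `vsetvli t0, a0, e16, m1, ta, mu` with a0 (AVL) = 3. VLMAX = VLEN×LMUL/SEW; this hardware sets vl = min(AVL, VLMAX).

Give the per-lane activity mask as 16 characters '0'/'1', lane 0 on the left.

predicate = 1110000000000000

VLMAX = VLEN×LMUL/SEW = 256×1/16 = 16
vl ← min(3, 16) = 3
bits (lane 0 leftmost): 1110000000000000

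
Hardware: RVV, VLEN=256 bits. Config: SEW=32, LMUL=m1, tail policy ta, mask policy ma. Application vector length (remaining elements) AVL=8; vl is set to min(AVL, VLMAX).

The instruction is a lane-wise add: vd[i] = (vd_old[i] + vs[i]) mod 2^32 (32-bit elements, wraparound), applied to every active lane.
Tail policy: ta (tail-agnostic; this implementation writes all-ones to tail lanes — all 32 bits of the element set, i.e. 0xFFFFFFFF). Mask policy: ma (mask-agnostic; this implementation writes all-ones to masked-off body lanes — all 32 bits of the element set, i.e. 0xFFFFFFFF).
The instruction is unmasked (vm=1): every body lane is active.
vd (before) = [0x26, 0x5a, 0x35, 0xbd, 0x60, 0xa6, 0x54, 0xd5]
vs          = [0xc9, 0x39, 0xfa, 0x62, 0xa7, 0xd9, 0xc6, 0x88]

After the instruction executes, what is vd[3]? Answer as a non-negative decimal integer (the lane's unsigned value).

vd[3] = 287

VLMAX = (256 × 1) / 32 = 8 lanes
vl = min(AVL, VLMAX) = min(8, 8) = 8
[0] add(0x26,0xc9) = 0xef
[1] add(0x5a,0x39) = 0x93
[2] add(0x35,0xfa) = 0x12f
[3] add(0xbd,0x62) = 0x11f
[4] add(0x60,0xa7) = 0x107
[5] add(0xa6,0xd9) = 0x17f
[6] add(0x54,0xc6) = 0x11a
[7] add(0xd5,0x88) = 0x15d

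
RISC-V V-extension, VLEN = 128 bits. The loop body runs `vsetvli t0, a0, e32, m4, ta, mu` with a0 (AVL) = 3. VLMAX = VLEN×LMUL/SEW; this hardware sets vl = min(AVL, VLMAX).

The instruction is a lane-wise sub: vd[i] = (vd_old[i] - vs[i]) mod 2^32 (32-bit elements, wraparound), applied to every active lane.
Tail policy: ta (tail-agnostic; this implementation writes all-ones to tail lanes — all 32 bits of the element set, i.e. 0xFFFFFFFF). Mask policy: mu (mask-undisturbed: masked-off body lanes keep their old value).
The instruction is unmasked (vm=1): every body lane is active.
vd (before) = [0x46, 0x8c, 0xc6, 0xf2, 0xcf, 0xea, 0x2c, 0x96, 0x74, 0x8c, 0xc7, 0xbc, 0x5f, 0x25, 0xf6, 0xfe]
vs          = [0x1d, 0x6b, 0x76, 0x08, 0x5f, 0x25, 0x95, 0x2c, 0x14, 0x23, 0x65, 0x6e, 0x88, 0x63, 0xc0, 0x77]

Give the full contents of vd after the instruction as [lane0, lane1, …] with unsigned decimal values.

vd = [41, 33, 80, 4294967295, 4294967295, 4294967295, 4294967295, 4294967295, 4294967295, 4294967295, 4294967295, 4294967295, 4294967295, 4294967295, 4294967295, 4294967295]

lanes per group: 128·4/32 = 16
AVL=3 ≤ VLMAX=16, so vl = 3
  i=0: sub(0x46,0x1d) → 41
  i=1: sub(0x8c,0x6b) → 33
  i=2: sub(0xc6,0x76) → 80
  i=3: tail/ones → 4294967295
  i=4: tail/ones → 4294967295
  i=5: tail/ones → 4294967295
  i=6: tail/ones → 4294967295
  i=7: tail/ones → 4294967295
  i=8: tail/ones → 4294967295
  i=9: tail/ones → 4294967295
  i=10: tail/ones → 4294967295
  i=11: tail/ones → 4294967295
  i=12: tail/ones → 4294967295
  i=13: tail/ones → 4294967295
  i=14: tail/ones → 4294967295
  i=15: tail/ones → 4294967295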